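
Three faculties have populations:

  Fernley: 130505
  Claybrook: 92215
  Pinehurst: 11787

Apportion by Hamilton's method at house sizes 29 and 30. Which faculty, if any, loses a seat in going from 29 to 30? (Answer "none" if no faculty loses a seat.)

Pinehurst

At 29 seats: Fernley 16, Claybrook 11, Pinehurst 2.
At 30 seats: Fernley 17, Claybrook 12, Pinehurst 1.
Pinehurst drops from 2 to 1.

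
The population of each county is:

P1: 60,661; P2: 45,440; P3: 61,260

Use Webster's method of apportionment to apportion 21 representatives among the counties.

Standard divisor 167361/21 ≈ 7969.571; standard quotas: P1 7.612, P2 5.702, P3 7.687.
Rounding to the nearest integer gives 8, 6, 8 = 22 seats, so the divisor must be adjusted.
With modified divisor 8130: modified quotas P1 7.461, P2 5.589, P3 7.535.
Rounding to the nearest integer: P1 7, P2 6, P3 8 (total 21).

P1 7; P2 6; P3 8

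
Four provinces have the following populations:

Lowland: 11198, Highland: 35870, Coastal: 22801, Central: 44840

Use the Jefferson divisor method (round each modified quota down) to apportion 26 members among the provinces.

Lowland=2; Highland=8; Coastal=5; Central=11

Standard divisor 114709/26 ≈ 4411.885; standard quotas: Lowland 2.538, Highland 8.130, Coastal 5.168, Central 10.163.
Rounding down gives 2, 8, 5, 10 = 25 seats, so the divisor must be adjusted.
With modified divisor 4000: modified quotas Lowland 2.800, Highland 8.967, Coastal 5.700, Central 11.210.
Rounding down: Lowland 2, Highland 8, Coastal 5, Central 11 (total 26).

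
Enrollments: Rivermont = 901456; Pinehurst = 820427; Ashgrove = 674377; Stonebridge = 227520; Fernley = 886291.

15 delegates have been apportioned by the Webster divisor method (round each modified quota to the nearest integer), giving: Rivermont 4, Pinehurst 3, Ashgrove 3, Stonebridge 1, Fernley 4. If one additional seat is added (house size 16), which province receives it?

Priority for the next seat is population ÷ (current seats + 0.5).
Priorities: Rivermont 200323.556, Pinehurst 234407.714, Ashgrove 192679.143, Stonebridge 151680.000, Fernley 196953.556.
Highest priority: Pinehurst.

Pinehurst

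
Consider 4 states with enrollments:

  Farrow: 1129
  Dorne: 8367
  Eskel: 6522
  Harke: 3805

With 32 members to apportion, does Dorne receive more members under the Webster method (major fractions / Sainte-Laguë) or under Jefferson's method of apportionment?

Webster: Farrow 2, Dorne 13, Eskel 11, Harke 6.
Jefferson: Farrow 1, Dorne 14, Eskel 11, Harke 6.
Dorne gets 13 under Webster and 14 under Jefferson.

Jefferson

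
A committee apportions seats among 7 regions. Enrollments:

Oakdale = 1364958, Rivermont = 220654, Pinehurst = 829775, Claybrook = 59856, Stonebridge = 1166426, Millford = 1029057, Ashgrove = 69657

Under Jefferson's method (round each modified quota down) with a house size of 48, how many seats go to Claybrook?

0

Standard divisor 4740383/48 ≈ 98757.979; standard quotas: Oakdale 13.821, Rivermont 2.234, Pinehurst 8.402, Claybrook 0.606, Stonebridge 11.811, Millford 10.420, Ashgrove 0.705.
Rounding down gives 13, 2, 8, 0, 11, 10, 0 = 44 seats, so the divisor must be adjusted.
With modified divisor 91600: modified quotas Oakdale 14.901, Rivermont 2.409, Pinehurst 9.059, Claybrook 0.653, Stonebridge 12.734, Millford 11.234, Ashgrove 0.760.
Rounding down: Oakdale 14, Rivermont 2, Pinehurst 9, Claybrook 0, Stonebridge 12, Millford 11, Ashgrove 0 (total 48).
Claybrook receives 0.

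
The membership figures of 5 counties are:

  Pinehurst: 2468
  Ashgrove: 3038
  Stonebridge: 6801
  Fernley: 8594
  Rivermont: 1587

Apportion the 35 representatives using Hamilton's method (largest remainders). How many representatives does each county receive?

Standard divisor: 22488 ÷ 35 ≈ 642.514.
Standard quotas: Pinehurst 3.8412, Ashgrove 4.7283, Stonebridge 10.5850, Fernley 13.3756, Rivermont 2.4700.
Lower quotas: Pinehurst 3, Ashgrove 4, Stonebridge 10, Fernley 13, Rivermont 2 (sum 32, leaving 3 seats).
Remainders in descending order: Pinehurst 0.8412, Ashgrove 0.7283, Stonebridge 0.5850, Rivermont 0.4700, Fernley 0.3756.
The surplus seats go to Pinehurst, Ashgrove, Stonebridge.

Pinehurst=4; Ashgrove=5; Stonebridge=11; Fernley=13; Rivermont=2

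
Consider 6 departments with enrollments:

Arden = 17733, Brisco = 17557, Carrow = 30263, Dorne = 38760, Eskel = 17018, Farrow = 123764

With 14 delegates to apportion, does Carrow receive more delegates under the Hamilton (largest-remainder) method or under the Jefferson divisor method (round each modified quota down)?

Hamilton

Hamilton: Arden 1, Brisco 1, Carrow 2, Dorne 2, Eskel 1, Farrow 7.
Jefferson: Arden 1, Brisco 1, Carrow 1, Dorne 2, Eskel 1, Farrow 8.
Carrow gets 2 under Hamilton and 1 under Jefferson.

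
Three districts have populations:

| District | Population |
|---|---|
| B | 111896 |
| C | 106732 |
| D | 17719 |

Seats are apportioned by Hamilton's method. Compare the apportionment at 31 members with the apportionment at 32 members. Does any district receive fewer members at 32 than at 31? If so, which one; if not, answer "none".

At 31 seats: B 15, C 14, D 2.
At 32 seats: B 15, C 15, D 2.
No district's allocation decreased.

none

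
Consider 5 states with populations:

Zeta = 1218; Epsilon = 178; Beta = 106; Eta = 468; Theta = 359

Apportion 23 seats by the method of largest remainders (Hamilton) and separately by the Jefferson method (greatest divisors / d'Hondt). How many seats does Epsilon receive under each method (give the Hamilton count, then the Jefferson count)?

2 and 1

Hamilton: Zeta 12, Epsilon 2, Beta 1, Eta 5, Theta 3.
Jefferson: Zeta 13, Epsilon 1, Beta 1, Eta 5, Theta 3.
Epsilon gets 2 under Hamilton and 1 under Jefferson.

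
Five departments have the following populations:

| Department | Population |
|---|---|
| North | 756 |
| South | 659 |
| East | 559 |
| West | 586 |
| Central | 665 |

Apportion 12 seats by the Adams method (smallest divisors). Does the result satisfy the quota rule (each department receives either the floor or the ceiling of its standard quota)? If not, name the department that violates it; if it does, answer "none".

Standard quotas: North 2.813, South 2.452, East 2.080, West 2.180, Central 2.474.
Adams allocation: North 3, South 2, East 2, West 2, Central 3.
Every allocation lies between the lower and upper quota.

none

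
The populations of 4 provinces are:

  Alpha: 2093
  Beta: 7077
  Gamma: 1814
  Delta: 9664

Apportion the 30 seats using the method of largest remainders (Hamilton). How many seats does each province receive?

Standard divisor: 20648 ÷ 30 ≈ 688.267.
Standard quotas: Alpha 3.0410, Beta 10.2824, Gamma 2.6356, Delta 14.0411.
Lower quotas: Alpha 3, Beta 10, Gamma 2, Delta 14 (sum 29, leaving 1 seat).
Remainders in descending order: Gamma 0.6356, Beta 0.2824, Delta 0.0411, Alpha 0.0410.
The surplus seat goes to Gamma.

Alpha: 3; Beta: 10; Gamma: 3; Delta: 14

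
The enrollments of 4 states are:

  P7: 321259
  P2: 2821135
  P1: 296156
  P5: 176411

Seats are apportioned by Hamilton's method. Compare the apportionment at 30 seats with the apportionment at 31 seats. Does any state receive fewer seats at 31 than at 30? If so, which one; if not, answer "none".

At 30 seats: P7 3, P2 23, P1 2, P5 2.
At 31 seats: P7 3, P2 24, P1 3, P5 1.
P5 drops from 2 to 1.

P5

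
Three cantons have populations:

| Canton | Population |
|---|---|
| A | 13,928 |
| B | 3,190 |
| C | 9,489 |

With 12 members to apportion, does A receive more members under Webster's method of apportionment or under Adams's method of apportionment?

Webster: A 7, B 1, C 4.
Adams: A 6, B 2, C 4.
A gets 7 under Webster and 6 under Adams.

Webster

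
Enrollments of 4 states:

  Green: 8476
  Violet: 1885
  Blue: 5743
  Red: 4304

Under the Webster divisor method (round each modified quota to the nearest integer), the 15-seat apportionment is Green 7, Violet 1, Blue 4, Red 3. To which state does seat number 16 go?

Priority for the next seat is population ÷ (current seats + 0.5).
Priorities: Green 1130.133, Violet 1256.667, Blue 1276.222, Red 1229.714.
Highest priority: Blue.

Blue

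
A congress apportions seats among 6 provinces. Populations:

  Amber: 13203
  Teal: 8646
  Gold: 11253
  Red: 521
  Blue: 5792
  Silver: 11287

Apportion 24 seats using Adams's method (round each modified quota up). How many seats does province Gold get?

Standard divisor 50702/24 ≈ 2112.583; standard quotas: Amber 6.250, Teal 4.093, Gold 5.327, Red 0.247, Blue 2.742, Silver 5.343.
Rounding up gives 7, 5, 6, 1, 3, 6 = 28 seats, so the divisor must be adjusted.
With modified divisor 2400: modified quotas Amber 5.501, Teal 3.603, Gold 4.689, Red 0.217, Blue 2.413, Silver 4.703.
Rounding up: Amber 6, Teal 4, Gold 5, Red 1, Blue 3, Silver 5 (total 24).
Gold receives 5.

5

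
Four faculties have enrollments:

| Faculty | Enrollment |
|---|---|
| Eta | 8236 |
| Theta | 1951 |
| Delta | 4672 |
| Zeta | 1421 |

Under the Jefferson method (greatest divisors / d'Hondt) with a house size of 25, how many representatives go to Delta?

7

Standard divisor 16280/25 ≈ 651.2; standard quotas: Eta 12.647, Theta 2.996, Delta 7.174, Zeta 2.182.
Rounding down gives 12, 2, 7, 2 = 23 seats, so the divisor must be adjusted.
With modified divisor 600: modified quotas Eta 13.727, Theta 3.252, Delta 7.787, Zeta 2.368.
Rounding down: Eta 13, Theta 3, Delta 7, Zeta 2 (total 25).
Delta receives 7.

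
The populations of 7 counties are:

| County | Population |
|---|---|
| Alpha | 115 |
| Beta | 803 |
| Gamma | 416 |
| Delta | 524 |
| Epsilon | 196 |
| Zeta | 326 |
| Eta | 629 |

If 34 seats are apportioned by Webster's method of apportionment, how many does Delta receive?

Standard divisor 3009/34 ≈ 88.5; standard quotas: Alpha 1.299, Beta 9.073, Gamma 4.701, Delta 5.921, Epsilon 2.215, Zeta 3.684, Eta 7.107.
Rounding to the nearest integer gives Alpha 1, Beta 9, Gamma 5, Delta 6, Epsilon 2, Zeta 4, Eta 7 — total 34, matching the house size, so no adjustment is needed.
Delta receives 6.

6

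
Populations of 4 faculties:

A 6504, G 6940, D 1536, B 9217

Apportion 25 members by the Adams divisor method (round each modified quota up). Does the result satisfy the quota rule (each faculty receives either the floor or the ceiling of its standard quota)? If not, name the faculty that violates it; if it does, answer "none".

none

Standard quotas: A 6.720, G 7.170, D 1.587, B 9.523.
Adams allocation: A 7, G 7, D 2, B 9.
Every allocation lies between the lower and upper quota.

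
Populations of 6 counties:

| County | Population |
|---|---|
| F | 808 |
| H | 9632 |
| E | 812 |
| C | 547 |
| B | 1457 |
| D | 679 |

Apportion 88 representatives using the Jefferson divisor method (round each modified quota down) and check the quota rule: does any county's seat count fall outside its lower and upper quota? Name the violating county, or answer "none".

H

Standard quotas: F 5.103, H 60.826, E 5.128, C 3.454, B 9.201, D 4.288.
Jefferson allocation: F 5, H 62, E 5, C 3, B 9, D 4.
H has quota 60.826 (lower 60, upper 61) but receives 62 — outside the quota interval.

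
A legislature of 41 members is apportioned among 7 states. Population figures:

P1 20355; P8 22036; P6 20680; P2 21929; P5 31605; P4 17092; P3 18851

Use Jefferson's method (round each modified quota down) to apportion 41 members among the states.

P1: 5, P8: 6, P6: 6, P2: 6, P5: 9, P4: 4, P3: 5

Standard divisor 152548/41 ≈ 3720.683; standard quotas: P1 5.471, P8 5.923, P6 5.558, P2 5.894, P5 8.494, P4 4.594, P3 5.067.
Rounding down gives 5, 5, 5, 5, 8, 4, 5 = 37 seats, so the divisor must be adjusted.
With modified divisor 3433: modified quotas P1 5.929, P8 6.419, P6 6.024, P2 6.388, P5 9.206, P4 4.979, P3 5.491.
Rounding down: P1 5, P8 6, P6 6, P2 6, P5 9, P4 4, P3 5 (total 41).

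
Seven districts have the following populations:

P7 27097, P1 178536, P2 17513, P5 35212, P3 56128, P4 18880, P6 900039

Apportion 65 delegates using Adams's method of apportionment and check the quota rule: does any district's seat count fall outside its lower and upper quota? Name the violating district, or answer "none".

Standard quotas: P7 1.428, P1 9.409, P2 0.923, P5 1.856, P3 2.958, P4 0.995, P6 47.432.
Adams allocation: P7 2, P1 10, P2 1, P5 2, P3 3, P4 1, P6 46.
P6 has quota 47.432 (lower 47, upper 48) but receives 46 — outside the quota interval.

P6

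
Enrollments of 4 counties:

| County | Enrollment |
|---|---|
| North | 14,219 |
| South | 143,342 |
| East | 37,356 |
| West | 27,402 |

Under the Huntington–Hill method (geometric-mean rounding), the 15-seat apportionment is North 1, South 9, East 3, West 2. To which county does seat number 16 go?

Priority for the next seat is population ÷ (√(s·(s+1))).
Priorities: North 10054.351, South 15109.573, East 10783.748, West 11186.820.
Highest priority: South.

South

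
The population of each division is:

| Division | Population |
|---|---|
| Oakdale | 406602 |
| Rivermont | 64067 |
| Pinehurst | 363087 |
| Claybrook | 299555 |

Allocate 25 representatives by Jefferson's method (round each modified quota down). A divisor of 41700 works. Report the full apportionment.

With modified divisor 41700: modified quotas Oakdale 9.751, Rivermont 1.536, Pinehurst 8.707, Claybrook 7.184.
Rounding down: Oakdale 9, Rivermont 1, Pinehurst 8, Claybrook 7 (total 25).

Oakdale 9; Rivermont 1; Pinehurst 8; Claybrook 7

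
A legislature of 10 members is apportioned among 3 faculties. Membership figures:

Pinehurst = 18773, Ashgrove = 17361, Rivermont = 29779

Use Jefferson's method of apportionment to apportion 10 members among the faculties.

Standard divisor 65913/10 ≈ 6591.3; standard quotas: Pinehurst 2.848, Ashgrove 2.634, Rivermont 4.518.
Rounding down gives 2, 2, 4 = 8 seats, so the divisor must be adjusted.
With modified divisor 5900: modified quotas Pinehurst 3.182, Ashgrove 2.943, Rivermont 5.047.
Rounding down: Pinehurst 3, Ashgrove 2, Rivermont 5 (total 10).

Pinehurst 3; Ashgrove 2; Rivermont 5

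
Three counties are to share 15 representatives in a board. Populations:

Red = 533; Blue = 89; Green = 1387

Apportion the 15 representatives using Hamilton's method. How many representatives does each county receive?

Red 4; Blue 1; Green 10

Total 2009; standard divisor 2009/15 ≈ 133.933.
Standard quotas: Red 3.980, Blue 0.665, Green 10.356.
Lower quotas: Red 3, Blue 0, Green 10 (sum 13, leaving 2 seats).
Remainders in descending order: Red 0.980, Blue 0.665, Green 0.356.
Largest remainders: Red, Blue receive the extra seats.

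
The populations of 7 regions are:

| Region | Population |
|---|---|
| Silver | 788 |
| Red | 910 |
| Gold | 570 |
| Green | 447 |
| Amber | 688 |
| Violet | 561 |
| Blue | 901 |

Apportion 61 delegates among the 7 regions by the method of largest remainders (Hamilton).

Silver: 10; Red: 11; Gold: 7; Green: 6; Amber: 9; Violet: 7; Blue: 11

Standard divisor: 4865 ÷ 61 ≈ 79.754.
Standard quotas: Silver 9.880, Red 11.410, Gold 7.147, Green 5.605, Amber 8.627, Violet 7.034, Blue 11.297.
Lower quotas: Silver 9, Red 11, Gold 7, Green 5, Amber 8, Violet 7, Blue 11 (sum 58, leaving 3 seats).
Remainders in descending order: Silver 0.880, Amber 0.627, Green 0.605, Red 0.410, Blue 0.297, Gold 0.147, Violet 0.034.
Largest remainders: Silver, Amber, Green receive the extra seats.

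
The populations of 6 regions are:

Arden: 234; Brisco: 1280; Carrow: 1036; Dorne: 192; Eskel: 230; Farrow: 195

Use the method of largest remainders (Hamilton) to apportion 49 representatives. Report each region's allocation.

Total 3167; standard divisor 3167/49 ≈ 64.633.
Standard quotas: Arden 3.620, Brisco 19.804, Carrow 16.029, Dorne 2.971, Eskel 3.559, Farrow 3.017.
Lower quotas: Arden 3, Brisco 19, Carrow 16, Dorne 2, Eskel 3, Farrow 3 (sum 46, leaving 3 seats).
Remainders in descending order: Dorne 0.971, Brisco 0.804, Arden 0.620, Eskel 0.559, Carrow 0.029, Farrow 0.017.
Largest remainders: Dorne, Brisco, Arden receive the extra seats.

Arden: 4, Brisco: 20, Carrow: 16, Dorne: 3, Eskel: 3, Farrow: 3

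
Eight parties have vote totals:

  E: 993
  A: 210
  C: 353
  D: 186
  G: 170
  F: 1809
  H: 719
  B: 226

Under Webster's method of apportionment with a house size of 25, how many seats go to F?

10

Standard divisor 4666/25 ≈ 186.64; standard quotas: E 5.320, A 1.125, C 1.891, D 0.997, G 0.911, F 9.692, H 3.852, B 1.211.
Rounding to the nearest integer gives E 5, A 1, C 2, D 1, G 1, F 10, H 4, B 1 — total 25, matching the house size, so no adjustment is needed.
F receives 10.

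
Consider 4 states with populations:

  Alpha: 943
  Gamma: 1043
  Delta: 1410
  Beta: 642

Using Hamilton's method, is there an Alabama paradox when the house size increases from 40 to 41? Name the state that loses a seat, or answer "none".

At 40 seats: Alpha 9, Gamma 10, Delta 14, Beta 7.
At 41 seats: Alpha 10, Gamma 11, Delta 14, Beta 6.
Beta drops from 7 to 6.

Beta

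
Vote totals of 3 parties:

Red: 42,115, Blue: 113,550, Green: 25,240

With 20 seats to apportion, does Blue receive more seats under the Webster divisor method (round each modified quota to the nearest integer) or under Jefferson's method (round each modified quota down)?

Jefferson

Webster: Red 5, Blue 12, Green 3.
Jefferson: Red 5, Blue 13, Green 2.
Blue gets 12 under Webster and 13 under Jefferson.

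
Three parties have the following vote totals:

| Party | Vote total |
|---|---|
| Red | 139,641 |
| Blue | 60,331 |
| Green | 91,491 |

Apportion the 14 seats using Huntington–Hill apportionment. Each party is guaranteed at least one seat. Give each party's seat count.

Red 7, Blue 3, Green 4

With divisor 21003: modified quotas Red 6.649, Blue 2.872, Green 4.356.
Geometric-mean thresholds: Red √(6·7)=6.481, Blue √(2·3)=2.449, Green √(4·5)=4.472.
Each quota rounded against its threshold gives Red 7, Blue 3, Green 4 (total 14).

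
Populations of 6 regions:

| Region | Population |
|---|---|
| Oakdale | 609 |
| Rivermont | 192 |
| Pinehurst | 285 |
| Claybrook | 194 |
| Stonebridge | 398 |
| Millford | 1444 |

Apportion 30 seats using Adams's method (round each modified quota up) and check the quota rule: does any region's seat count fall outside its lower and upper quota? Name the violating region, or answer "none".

none

Standard quotas: Oakdale 5.852, Rivermont 1.845, Pinehurst 2.739, Claybrook 1.864, Stonebridge 3.824, Millford 13.876.
Adams allocation: Oakdale 6, Rivermont 2, Pinehurst 3, Claybrook 2, Stonebridge 4, Millford 13.
Every allocation lies between the lower and upper quota.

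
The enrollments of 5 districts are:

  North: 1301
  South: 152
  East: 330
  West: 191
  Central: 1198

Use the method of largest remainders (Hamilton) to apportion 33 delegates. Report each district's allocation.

North=14; South=2; East=3; West=2; Central=12

Standard divisor: 3172 ÷ 33 ≈ 96.121.
Standard quotas: North 13.535, South 1.581, East 3.433, West 1.987, Central 12.463.
Lower quotas: North 13, South 1, East 3, West 1, Central 12 (sum 30, leaving 3 seats).
Remainders in descending order: West 0.987, South 0.581, North 0.535, Central 0.463, East 0.433.
Largest remainders: West, South, North receive the extra seats.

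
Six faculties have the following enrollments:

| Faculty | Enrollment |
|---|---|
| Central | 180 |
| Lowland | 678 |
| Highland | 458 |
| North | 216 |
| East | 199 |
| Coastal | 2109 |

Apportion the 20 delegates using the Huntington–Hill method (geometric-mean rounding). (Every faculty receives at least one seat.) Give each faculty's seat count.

With divisor 191: modified quotas Central 0.942, Lowland 3.550, Highland 2.398, North 1.131, East 1.042, Coastal 11.042.
Geometric-mean thresholds: Central (min 1), Lowland √(3·4)=3.464, Highland √(2·3)=2.449, North √(1·2)=1.414, East √(1·2)=1.414, Coastal √(11·12)=11.489.
Each quota rounded against its threshold gives Central 1, Lowland 4, Highland 2, North 1, East 1, Coastal 11 (total 20).

Central 1, Lowland 4, Highland 2, North 1, East 1, Coastal 11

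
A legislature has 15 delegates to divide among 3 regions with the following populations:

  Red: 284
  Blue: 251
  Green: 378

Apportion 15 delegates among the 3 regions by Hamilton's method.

Standard divisor: 913 ÷ 15 ≈ 60.867.
Standard quotas: Red 4.666, Blue 4.124, Green 6.210.
Lower quotas: Red 4, Blue 4, Green 6 (sum 14, leaving 1 seat).
Remainders in descending order: Red 0.666, Green 0.210, Blue 0.124.
The surplus seat goes to Red.

Red: 5, Blue: 4, Green: 6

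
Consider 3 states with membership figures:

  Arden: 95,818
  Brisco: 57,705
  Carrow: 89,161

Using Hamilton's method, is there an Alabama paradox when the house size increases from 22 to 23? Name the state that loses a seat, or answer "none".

At 22 seats: Arden 9, Brisco 5, Carrow 8.
At 23 seats: Arden 9, Brisco 6, Carrow 8.
No state's allocation decreased.

none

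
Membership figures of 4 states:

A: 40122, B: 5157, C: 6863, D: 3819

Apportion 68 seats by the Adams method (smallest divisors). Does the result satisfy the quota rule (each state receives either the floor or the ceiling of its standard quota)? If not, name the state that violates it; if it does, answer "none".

A

Standard quotas: A 48.754, B 6.266, C 8.339, D 4.641.
Adams allocation: A 47, B 7, C 9, D 5.
A has quota 48.754 (lower 48, upper 49) but receives 47 — outside the quota interval.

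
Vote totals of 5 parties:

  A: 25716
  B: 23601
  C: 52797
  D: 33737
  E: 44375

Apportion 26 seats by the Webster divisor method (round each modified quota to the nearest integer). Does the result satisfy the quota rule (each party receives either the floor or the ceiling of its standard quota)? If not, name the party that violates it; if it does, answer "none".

Standard quotas: A 3.710, B 3.405, C 7.617, D 4.867, E 6.402.
Webster allocation: A 4, B 3, C 8, D 5, E 6.
Every allocation lies between the lower and upper quota.

none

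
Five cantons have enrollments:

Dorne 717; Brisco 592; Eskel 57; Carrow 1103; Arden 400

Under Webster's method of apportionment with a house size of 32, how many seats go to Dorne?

Standard divisor 2869/32 ≈ 89.656; standard quotas: Dorne 7.997, Brisco 6.603, Eskel 0.636, Carrow 12.303, Arden 4.461.
Rounding to the nearest integer gives Dorne 8, Brisco 7, Eskel 1, Carrow 12, Arden 4 — total 32, matching the house size, so no adjustment is needed.
Dorne receives 8.

8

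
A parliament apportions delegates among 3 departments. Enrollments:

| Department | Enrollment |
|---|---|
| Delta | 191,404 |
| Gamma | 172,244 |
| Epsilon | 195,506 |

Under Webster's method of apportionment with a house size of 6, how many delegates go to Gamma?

2

Standard divisor 559154/6 ≈ 93192.333; standard quotas: Delta 2.054, Gamma 1.848, Epsilon 2.098.
Rounding to the nearest integer gives Delta 2, Gamma 2, Epsilon 2 — total 6, matching the house size, so no adjustment is needed.
Gamma receives 2.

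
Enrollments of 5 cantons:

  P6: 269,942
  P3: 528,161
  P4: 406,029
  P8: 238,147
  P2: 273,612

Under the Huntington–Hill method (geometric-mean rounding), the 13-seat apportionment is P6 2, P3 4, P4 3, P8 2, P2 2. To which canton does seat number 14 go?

P3

Priority for the next seat is population ÷ (√(s·(s+1))).
Priorities: P6 110203.360, P3 118100.390, P4 117210.476, P8 97223.106, P2 111701.631.
Highest priority: P3.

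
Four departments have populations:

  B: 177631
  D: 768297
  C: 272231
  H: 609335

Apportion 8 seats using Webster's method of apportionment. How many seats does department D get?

3

Standard divisor 1827494/8 ≈ 228436.75; standard quotas: B 0.778, D 3.363, C 1.192, H 2.667.
Rounding to the nearest integer gives B 1, D 3, C 1, H 3 — total 8, matching the house size, so no adjustment is needed.
D receives 3.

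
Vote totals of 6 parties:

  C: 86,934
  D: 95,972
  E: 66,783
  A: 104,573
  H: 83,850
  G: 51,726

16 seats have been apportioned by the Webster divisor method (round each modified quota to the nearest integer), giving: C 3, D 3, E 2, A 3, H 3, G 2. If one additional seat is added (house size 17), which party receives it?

A

Priority for the next seat is population ÷ (current seats + 0.5).
Priorities: C 24838.286, D 27420.571, E 26713.200, A 29878.000, H 23957.143, G 20690.400.
Highest priority: A.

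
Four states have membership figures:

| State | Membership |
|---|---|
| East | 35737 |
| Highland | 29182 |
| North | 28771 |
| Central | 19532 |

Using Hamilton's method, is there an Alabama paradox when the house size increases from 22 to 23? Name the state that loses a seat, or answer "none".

none

At 22 seats: East 7, Highland 6, North 5, Central 4.
At 23 seats: East 7, Highland 6, North 6, Central 4.
No state's allocation decreased.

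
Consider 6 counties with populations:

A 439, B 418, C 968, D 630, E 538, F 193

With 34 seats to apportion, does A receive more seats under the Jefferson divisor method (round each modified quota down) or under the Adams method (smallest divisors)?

Adams

Jefferson: A 4, B 4, C 11, D 7, E 6, F 2.
Adams: A 5, B 4, C 10, D 7, E 6, F 2.
A gets 4 under Jefferson and 5 under Adams.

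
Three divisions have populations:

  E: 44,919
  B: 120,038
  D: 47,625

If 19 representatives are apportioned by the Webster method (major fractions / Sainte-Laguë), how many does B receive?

11

Standard divisor 212582/19 ≈ 11188.526; standard quotas: E 4.015, B 10.729, D 4.257.
Rounding to the nearest integer gives E 4, B 11, D 4 — total 19, matching the house size, so no adjustment is needed.
B receives 11.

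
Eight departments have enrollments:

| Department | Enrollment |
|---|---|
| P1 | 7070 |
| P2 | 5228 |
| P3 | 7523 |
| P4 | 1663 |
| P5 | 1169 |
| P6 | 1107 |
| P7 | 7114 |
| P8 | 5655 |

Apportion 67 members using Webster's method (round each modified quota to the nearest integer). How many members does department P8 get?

Standard divisor 36529/67 ≈ 545.209; standard quotas: P1 12.968, P2 9.589, P3 13.798, P4 3.050, P5 2.144, P6 2.030, P7 13.048, P8 10.372.
Rounding to the nearest integer gives P1 13, P2 10, P3 14, P4 3, P5 2, P6 2, P7 13, P8 10 — total 67, matching the house size, so no adjustment is needed.
P8 receives 10.

10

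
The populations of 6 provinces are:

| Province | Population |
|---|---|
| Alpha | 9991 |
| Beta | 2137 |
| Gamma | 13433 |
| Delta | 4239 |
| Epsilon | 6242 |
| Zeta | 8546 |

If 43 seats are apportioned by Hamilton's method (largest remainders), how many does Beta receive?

The standard divisor is 44588/43 ≈ 1036.93.
Standard quotas: Alpha 9.6352, Beta 2.0609, Gamma 12.9546, Delta 4.0880, Epsilon 6.0197, Zeta 8.2416.
Lower quotas: Alpha 9, Beta 2, Gamma 12, Delta 4, Epsilon 6, Zeta 8 (sum 41, leaving 2 seats).
Remainders in descending order: Gamma 0.9546, Alpha 0.6352, Zeta 0.2416, Delta 0.0880, Beta 0.0609, Epsilon 0.0197.
Largest remainders: Gamma, Alpha receive the extra seats.
Beta receives 2.

2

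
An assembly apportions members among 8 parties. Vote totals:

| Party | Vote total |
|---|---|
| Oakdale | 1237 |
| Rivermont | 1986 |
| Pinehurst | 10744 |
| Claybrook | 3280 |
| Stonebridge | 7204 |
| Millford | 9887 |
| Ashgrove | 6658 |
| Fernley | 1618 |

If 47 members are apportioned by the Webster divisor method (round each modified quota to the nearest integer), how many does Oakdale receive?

Standard divisor 42614/47 ≈ 906.681; standard quotas: Oakdale 1.364, Rivermont 2.190, Pinehurst 11.850, Claybrook 3.618, Stonebridge 7.945, Millford 10.905, Ashgrove 7.343, Fernley 1.785.
Rounding to the nearest integer gives Oakdale 1, Rivermont 2, Pinehurst 12, Claybrook 4, Stonebridge 8, Millford 11, Ashgrove 7, Fernley 2 — total 47, matching the house size, so no adjustment is needed.
Oakdale receives 1.

1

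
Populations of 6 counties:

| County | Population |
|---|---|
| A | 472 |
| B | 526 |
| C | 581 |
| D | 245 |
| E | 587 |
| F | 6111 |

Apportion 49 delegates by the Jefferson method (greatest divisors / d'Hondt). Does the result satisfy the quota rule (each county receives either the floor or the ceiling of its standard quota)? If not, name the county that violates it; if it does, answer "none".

F

Standard quotas: A 2.714, B 3.024, C 3.341, D 1.409, E 3.375, F 35.137.
Jefferson allocation: A 2, B 3, C 3, D 1, E 3, F 37.
F has quota 35.137 (lower 35, upper 36) but receives 37 — outside the quota interval.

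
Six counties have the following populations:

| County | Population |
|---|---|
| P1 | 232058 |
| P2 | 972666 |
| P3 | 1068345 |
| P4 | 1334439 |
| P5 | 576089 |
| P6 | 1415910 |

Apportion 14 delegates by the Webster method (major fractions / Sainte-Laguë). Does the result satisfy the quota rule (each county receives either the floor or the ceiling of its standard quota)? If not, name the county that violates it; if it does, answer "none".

none

Standard quotas: P1 0.580, P2 2.432, P3 2.671, P4 3.336, P5 1.440, P6 3.540.
Webster allocation: P1 1, P2 2, P3 3, P4 3, P5 1, P6 4.
Every allocation lies between the lower and upper quota.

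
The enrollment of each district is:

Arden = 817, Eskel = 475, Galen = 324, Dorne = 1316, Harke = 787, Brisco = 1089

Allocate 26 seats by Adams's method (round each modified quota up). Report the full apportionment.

Arden 4, Eskel 3, Galen 2, Dorne 7, Harke 4, Brisco 6

Standard divisor 4808/26 ≈ 184.923; standard quotas: Arden 4.418, Eskel 2.569, Galen 1.752, Dorne 7.116, Harke 4.256, Brisco 5.889.
Rounding up gives 5, 3, 2, 8, 5, 6 = 29 seats, so the divisor must be adjusted.
With modified divisor 210: modified quotas Arden 3.890, Eskel 2.262, Galen 1.543, Dorne 6.267, Harke 3.748, Brisco 5.186.
Rounding up: Arden 4, Eskel 3, Galen 2, Dorne 7, Harke 4, Brisco 6 (total 26).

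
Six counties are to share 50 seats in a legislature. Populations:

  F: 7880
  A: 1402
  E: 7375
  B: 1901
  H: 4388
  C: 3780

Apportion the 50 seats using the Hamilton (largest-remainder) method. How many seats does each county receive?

Standard divisor: 26726 ÷ 50 ≈ 534.52.
Standard quotas: F 14.7422, A 2.6229, E 13.7974, B 3.5565, H 8.2092, C 7.0718.
Lower quotas: F 14, A 2, E 13, B 3, H 8, C 7 (sum 47, leaving 3 seats).
Remainders in descending order: E 0.7974, F 0.7422, A 0.6229, B 0.5565, H 0.2092, C 0.0718.
The surplus seats go to E, F, A.

F 15, A 3, E 14, B 3, H 8, C 7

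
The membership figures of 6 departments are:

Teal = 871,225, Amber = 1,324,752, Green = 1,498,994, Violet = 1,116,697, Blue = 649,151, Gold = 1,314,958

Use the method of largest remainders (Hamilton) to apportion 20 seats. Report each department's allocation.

Teal=3, Amber=4, Green=4, Violet=3, Blue=2, Gold=4

Standard divisor: 6775777 ÷ 20 ≈ 338788.85.
Standard quotas: Teal 2.5716, Amber 3.9103, Green 4.4246, Violet 3.2961, Blue 1.9161, Gold 3.8813.
Lower quotas: Teal 2, Amber 3, Green 4, Violet 3, Blue 1, Gold 3 (sum 16, leaving 4 seats).
Remainders in descending order: Blue 0.9161, Amber 0.9103, Gold 0.8813, Teal 0.5716, Green 0.4246, Violet 0.2961.
The surplus seats go to Blue, Amber, Gold, Teal.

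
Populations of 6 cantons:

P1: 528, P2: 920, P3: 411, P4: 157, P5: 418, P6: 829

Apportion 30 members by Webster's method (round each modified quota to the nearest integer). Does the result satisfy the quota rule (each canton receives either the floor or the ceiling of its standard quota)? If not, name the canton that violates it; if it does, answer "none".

none

Standard quotas: P1 4.854, P2 8.458, P3 3.779, P4 1.443, P5 3.843, P6 7.622.
Webster allocation: P1 5, P2 8, P3 4, P4 1, P5 4, P6 8.
Every allocation lies between the lower and upper quota.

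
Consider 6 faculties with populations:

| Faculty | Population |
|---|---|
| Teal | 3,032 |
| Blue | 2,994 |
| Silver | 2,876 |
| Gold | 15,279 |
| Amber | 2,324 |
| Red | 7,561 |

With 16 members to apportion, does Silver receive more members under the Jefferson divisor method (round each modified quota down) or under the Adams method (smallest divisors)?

Adams

Jefferson: Teal 1, Blue 1, Silver 1, Gold 8, Amber 1, Red 4.
Adams: Teal 2, Blue 2, Silver 2, Gold 6, Amber 1, Red 3.
Silver gets 1 under Jefferson and 2 under Adams.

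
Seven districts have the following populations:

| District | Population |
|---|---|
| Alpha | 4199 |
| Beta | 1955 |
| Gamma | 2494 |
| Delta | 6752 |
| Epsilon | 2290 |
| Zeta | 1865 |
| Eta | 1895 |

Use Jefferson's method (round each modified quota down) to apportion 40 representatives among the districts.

Alpha=8, Beta=4, Gamma=5, Delta=13, Epsilon=4, Zeta=3, Eta=3

Standard divisor 21450/40 ≈ 536.25; standard quotas: Alpha 7.830, Beta 3.646, Gamma 4.651, Delta 12.591, Epsilon 4.270, Zeta 3.478, Eta 3.534.
Rounding down gives 7, 3, 4, 12, 4, 3, 3 = 36 seats, so the divisor must be adjusted.
With modified divisor 486: modified quotas Alpha 8.640, Beta 4.023, Gamma 5.132, Delta 13.893, Epsilon 4.712, Zeta 3.837, Eta 3.899.
Rounding down: Alpha 8, Beta 4, Gamma 5, Delta 13, Epsilon 4, Zeta 3, Eta 3 (total 40).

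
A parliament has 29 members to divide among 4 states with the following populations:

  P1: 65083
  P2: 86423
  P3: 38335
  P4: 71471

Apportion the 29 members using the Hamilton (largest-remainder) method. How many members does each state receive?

P1=7, P2=10, P3=4, P4=8

Standard divisor: 261312 ÷ 29 ≈ 9010.759.
Standard quotas: P1 7.2228, P2 9.5911, P3 4.2544, P4 7.9317.
Lower quotas: P1 7, P2 9, P3 4, P4 7 (sum 27, leaving 2 seats).
Remainders in descending order: P4 0.9317, P2 0.5911, P3 0.2544, P1 0.2228.
The surplus seats go to P4, P2.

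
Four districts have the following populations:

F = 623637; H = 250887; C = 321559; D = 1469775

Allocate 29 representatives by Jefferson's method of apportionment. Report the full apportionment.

Standard divisor 2665858/29 ≈ 91926.138; standard quotas: F 6.784, H 2.729, C 3.498, D 15.989.
Rounding down gives 6, 2, 3, 15 = 26 seats, so the divisor must be adjusted.
With modified divisor 85000: modified quotas F 7.337, H 2.952, C 3.783, D 17.291.
Rounding down: F 7, H 2, C 3, D 17 (total 29).

F 7; H 2; C 3; D 17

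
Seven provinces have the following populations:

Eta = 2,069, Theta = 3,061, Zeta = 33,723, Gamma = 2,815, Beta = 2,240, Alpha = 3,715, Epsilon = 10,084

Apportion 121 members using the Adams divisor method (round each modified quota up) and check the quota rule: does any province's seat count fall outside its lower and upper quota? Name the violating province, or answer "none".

Zeta

Standard quotas: Eta 4.338, Theta 6.418, Zeta 70.710, Gamma 5.902, Beta 4.697, Alpha 7.790, Epsilon 21.144.
Adams allocation: Eta 5, Theta 7, Zeta 69, Gamma 6, Beta 5, Alpha 8, Epsilon 21.
Zeta has quota 70.710 (lower 70, upper 71) but receives 69 — outside the quota interval.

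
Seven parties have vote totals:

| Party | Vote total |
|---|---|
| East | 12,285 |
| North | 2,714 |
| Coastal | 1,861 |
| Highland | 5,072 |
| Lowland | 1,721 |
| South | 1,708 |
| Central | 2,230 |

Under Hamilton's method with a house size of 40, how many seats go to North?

4

The standard divisor is 27591/40 ≈ 689.775.
Standard quotas: East 17.8102, North 3.9346, Coastal 2.6980, Highland 7.3531, Lowland 2.4950, South 2.4762, Central 3.2329.
Lower quotas: East 17, North 3, Coastal 2, Highland 7, Lowland 2, South 2, Central 3 (sum 36, leaving 4 seats).
Remainders in descending order: North 0.9346, East 0.8102, Coastal 0.6980, Lowland 0.4950, South 0.4762, Highland 0.3531, Central 0.2329.
Largest remainders: North, East, Coastal, Lowland receive the extra seats.
North receives 4.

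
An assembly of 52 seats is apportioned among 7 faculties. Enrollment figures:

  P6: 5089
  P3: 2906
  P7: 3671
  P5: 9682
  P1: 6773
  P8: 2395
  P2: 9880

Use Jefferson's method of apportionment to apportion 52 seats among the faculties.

P6 6, P3 3, P7 5, P5 13, P1 9, P8 3, P2 13

Standard divisor 40396/52 ≈ 776.846; standard quotas: P6 6.551, P3 3.741, P7 4.726, P5 12.463, P1 8.719, P8 3.083, P2 12.718.
Rounding down gives 6, 3, 4, 12, 8, 3, 12 = 48 seats, so the divisor must be adjusted.
With modified divisor 731: modified quotas P6 6.962, P3 3.975, P7 5.022, P5 13.245, P1 9.265, P8 3.276, P2 13.516.
Rounding down: P6 6, P3 3, P7 5, P5 13, P1 9, P8 3, P2 13 (total 52).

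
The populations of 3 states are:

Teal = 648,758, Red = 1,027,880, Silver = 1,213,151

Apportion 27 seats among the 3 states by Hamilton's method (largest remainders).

Teal: 6, Red: 10, Silver: 11

Total 2889789; standard divisor 2889789/27 ≈ 107029.222.
Standard quotas: Teal 6.0615, Red 9.6037, Silver 11.3348.
Lower quotas: Teal 6, Red 9, Silver 11 (sum 26, leaving 1 seat).
Remainders in descending order: Red 0.6037, Silver 0.3348, Teal 0.0615.
Largest remainder: Red receives the extra seat.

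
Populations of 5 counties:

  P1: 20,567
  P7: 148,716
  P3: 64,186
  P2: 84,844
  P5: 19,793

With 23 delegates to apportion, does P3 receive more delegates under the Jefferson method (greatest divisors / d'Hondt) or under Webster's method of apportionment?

Webster

Jefferson: P1 1, P7 11, P3 4, P2 6, P5 1.
Webster: P1 1, P7 10, P3 5, P2 6, P5 1.
P3 gets 4 under Jefferson and 5 under Webster.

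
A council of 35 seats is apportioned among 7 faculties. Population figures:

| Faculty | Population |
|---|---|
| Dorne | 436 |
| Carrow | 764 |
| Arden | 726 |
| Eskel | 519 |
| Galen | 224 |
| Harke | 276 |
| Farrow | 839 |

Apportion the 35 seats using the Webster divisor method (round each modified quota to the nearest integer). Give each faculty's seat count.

Standard divisor 3784/35 ≈ 108.114; standard quotas: Dorne 4.033, Carrow 7.067, Arden 6.715, Eskel 4.800, Galen 2.072, Harke 2.553, Farrow 7.760.
Rounding to the nearest integer gives 4, 7, 7, 5, 2, 3, 8 = 36 seats, so the divisor must be adjusted.
With modified divisor 111.3: modified quotas Dorne 3.917, Carrow 6.864, Arden 6.523, Eskel 4.663, Galen 2.013, Harke 2.480, Farrow 7.538.
Rounding to the nearest integer: Dorne 4, Carrow 7, Arden 7, Eskel 5, Galen 2, Harke 2, Farrow 8 (total 35).

Dorne 4; Carrow 7; Arden 7; Eskel 5; Galen 2; Harke 2; Farrow 8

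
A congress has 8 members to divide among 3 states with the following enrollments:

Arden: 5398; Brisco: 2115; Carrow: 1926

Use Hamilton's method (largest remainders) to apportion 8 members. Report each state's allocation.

Arden 4, Brisco 2, Carrow 2

Standard divisor: 9439 ÷ 8 ≈ 1179.875.
Standard quotas: Arden 4.5751, Brisco 1.7926, Carrow 1.6324.
Lower quotas: Arden 4, Brisco 1, Carrow 1 (sum 6, leaving 2 seats).
Remainders in descending order: Brisco 0.7926, Carrow 0.6324, Arden 0.5751.
Largest remainders: Brisco, Carrow receive the extra seats.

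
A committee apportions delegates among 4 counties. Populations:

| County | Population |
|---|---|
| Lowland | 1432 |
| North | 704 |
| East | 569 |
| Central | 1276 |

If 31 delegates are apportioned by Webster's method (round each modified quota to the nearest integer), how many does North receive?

Standard divisor 3981/31 ≈ 128.419; standard quotas: Lowland 11.151, North 5.482, East 4.431, Central 9.936.
Rounding to the nearest integer gives 11, 5, 4, 10 = 30 seats, so the divisor must be adjusted.
With modified divisor 127.2: modified quotas Lowland 11.258, North 5.535, East 4.473, Central 10.031.
Rounding to the nearest integer: Lowland 11, North 6, East 4, Central 10 (total 31).
North receives 6.

6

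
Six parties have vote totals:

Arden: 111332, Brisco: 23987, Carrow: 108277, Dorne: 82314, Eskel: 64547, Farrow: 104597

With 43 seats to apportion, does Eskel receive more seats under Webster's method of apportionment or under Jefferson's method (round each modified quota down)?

Webster

Webster: Arden 10, Brisco 2, Carrow 9, Dorne 7, Eskel 6, Farrow 9.
Jefferson: Arden 10, Brisco 2, Carrow 10, Dorne 7, Eskel 5, Farrow 9.
Eskel gets 6 under Webster and 5 under Jefferson.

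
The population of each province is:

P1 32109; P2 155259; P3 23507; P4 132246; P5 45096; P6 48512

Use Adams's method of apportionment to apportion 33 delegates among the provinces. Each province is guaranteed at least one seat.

Standard divisor 436729/33 ≈ 13234.212; standard quotas: P1 2.426, P2 11.732, P3 1.776, P4 9.993, P5 3.408, P6 3.666.
Rounding up gives 3, 12, 2, 10, 4, 4 = 35 seats, so the divisor must be adjusted.
With modified divisor 14900: modified quotas P1 2.155, P2 10.420, P3 1.578, P4 8.876, P5 3.027, P6 3.256.
Rounding up: P1 3, P2 11, P3 2, P4 9, P5 4, P6 4 (total 33).

P1=3, P2=11, P3=2, P4=9, P5=4, P6=4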